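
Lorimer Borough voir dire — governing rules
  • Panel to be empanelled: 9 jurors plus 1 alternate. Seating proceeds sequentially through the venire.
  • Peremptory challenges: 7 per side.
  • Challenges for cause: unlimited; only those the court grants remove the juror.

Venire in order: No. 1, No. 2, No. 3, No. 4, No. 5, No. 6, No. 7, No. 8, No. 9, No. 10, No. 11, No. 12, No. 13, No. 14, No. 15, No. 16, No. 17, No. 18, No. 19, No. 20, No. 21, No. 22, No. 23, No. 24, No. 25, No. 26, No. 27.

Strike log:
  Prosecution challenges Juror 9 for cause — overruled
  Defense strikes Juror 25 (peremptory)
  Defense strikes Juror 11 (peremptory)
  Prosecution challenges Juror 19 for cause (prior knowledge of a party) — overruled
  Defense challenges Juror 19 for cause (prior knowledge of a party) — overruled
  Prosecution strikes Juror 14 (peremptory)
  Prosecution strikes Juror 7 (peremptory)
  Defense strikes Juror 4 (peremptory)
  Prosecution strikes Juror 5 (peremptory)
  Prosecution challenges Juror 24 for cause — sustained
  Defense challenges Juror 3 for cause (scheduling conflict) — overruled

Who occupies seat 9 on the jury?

Removed: #4, #5, #7, #11, #14, #24, #25. (#3, #9, #19 stay — for-cause denied.)
Seating in order: seats 1–9 → #1, #2, #3, #6, #8, #9, #10, #12, #13; alternates → #15.
So seat 9 is #13.

13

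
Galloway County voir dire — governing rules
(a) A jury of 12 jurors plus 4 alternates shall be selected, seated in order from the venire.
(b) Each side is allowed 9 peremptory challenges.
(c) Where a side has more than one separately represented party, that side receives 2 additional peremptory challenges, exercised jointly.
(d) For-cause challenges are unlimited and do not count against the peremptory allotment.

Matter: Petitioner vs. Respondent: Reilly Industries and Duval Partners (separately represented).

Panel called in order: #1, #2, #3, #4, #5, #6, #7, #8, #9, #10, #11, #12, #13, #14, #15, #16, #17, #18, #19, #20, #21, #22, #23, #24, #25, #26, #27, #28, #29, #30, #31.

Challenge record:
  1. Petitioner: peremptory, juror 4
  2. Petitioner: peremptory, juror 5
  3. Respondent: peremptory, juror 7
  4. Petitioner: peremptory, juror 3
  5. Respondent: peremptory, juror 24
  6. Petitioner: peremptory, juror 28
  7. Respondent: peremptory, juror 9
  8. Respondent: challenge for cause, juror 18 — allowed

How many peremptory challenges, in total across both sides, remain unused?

Petitioner allotment: 9. Respondent allotment: 9 base + 2 multi-party = 11.
Petitioner peremptories used: #4, #5, #3, #28 — 4.
Respondent peremptories used: #7, #24, #9 — 3 (the for-cause on #18 doesn't count).
Remaining: (9 − 4) + (11 − 3) = 13.

13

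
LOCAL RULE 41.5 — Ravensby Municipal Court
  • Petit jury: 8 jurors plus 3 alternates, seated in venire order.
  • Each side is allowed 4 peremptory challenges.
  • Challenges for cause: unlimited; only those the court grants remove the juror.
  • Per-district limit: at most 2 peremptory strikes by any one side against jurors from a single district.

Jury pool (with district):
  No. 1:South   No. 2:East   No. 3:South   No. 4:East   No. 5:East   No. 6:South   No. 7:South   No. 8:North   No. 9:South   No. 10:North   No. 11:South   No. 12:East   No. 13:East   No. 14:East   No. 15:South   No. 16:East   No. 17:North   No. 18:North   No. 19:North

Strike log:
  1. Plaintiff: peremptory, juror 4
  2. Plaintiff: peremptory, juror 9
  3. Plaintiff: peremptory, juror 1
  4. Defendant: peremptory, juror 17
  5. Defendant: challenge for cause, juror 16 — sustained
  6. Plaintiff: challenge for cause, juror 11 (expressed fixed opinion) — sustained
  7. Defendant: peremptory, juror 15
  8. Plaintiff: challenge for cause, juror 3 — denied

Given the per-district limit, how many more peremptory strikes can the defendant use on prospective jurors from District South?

1

Defendant peremptories so far: #17, #15 — 2 of 4 used, 2 left overall.
Against District South: #15 — 1 used; per-district cap 2 leaves 1.
Binding limit: min(2, 1) = 1.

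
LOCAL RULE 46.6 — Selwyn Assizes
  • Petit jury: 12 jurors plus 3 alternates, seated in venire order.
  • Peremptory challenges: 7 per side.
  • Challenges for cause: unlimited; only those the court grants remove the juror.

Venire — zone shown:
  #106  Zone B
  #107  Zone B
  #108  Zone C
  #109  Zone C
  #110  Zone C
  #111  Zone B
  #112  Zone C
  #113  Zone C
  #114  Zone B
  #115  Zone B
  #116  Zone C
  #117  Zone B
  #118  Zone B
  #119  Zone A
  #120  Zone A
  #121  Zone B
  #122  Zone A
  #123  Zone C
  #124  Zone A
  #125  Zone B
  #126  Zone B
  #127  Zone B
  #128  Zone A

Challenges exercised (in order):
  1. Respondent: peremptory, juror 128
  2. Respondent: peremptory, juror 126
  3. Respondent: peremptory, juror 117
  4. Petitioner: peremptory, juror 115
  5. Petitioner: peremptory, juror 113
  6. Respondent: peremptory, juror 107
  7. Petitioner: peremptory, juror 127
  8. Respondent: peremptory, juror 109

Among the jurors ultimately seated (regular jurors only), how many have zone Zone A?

Removed: #107, #109, #113, #115, #117, #126, #127, #128.
Seated jurors 1–12: #106, #108, #110, #111, #112, #114, #116, #118, #119, #120, #121, #122 (alternates #123, #124, #125 not counted).
Of those, in Zone A: #119, #120, #122 → 3.

3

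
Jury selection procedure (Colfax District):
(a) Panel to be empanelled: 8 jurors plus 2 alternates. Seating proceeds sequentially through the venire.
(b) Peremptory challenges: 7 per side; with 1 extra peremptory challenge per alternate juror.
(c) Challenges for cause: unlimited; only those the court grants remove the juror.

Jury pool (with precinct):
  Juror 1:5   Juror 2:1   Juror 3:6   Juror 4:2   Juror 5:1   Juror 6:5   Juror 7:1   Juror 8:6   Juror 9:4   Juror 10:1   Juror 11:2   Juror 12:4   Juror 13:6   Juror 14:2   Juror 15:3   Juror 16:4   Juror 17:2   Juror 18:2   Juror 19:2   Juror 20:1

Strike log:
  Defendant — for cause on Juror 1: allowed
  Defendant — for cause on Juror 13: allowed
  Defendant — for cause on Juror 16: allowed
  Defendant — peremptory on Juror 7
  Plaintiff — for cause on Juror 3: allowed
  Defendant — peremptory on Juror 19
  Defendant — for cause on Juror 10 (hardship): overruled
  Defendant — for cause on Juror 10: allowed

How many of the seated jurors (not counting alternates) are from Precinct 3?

Removed: #1, #3, #7, #10, #13, #16, #19.
Seated jurors 1–8: #2, #4, #5, #6, #8, #9, #11, #12 (alternates #14, #15 not counted).
None of those are in Precinct 3 → 0.

0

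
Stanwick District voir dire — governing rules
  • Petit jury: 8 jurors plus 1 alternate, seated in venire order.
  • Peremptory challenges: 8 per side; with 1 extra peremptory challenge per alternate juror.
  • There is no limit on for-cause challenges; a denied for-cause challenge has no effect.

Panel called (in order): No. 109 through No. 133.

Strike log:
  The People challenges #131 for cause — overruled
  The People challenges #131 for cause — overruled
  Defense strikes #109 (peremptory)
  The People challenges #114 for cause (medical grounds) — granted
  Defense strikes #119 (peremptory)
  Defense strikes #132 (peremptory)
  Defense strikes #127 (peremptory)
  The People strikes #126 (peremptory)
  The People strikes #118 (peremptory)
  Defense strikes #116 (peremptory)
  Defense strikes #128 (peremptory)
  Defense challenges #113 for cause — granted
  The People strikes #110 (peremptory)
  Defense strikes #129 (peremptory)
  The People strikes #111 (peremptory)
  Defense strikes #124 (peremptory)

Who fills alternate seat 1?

130

Removed: #109, #110, #111, #113, #114, #116, #118, #119, #124, #126, #127, #128, #129, #132. (#131 stays — for-cause denied.)
Seating in order: seats 1–8 → #112, #115, #117, #120, #121, #122, #123, #125; alternates → #130.
So alternate 1 is #130.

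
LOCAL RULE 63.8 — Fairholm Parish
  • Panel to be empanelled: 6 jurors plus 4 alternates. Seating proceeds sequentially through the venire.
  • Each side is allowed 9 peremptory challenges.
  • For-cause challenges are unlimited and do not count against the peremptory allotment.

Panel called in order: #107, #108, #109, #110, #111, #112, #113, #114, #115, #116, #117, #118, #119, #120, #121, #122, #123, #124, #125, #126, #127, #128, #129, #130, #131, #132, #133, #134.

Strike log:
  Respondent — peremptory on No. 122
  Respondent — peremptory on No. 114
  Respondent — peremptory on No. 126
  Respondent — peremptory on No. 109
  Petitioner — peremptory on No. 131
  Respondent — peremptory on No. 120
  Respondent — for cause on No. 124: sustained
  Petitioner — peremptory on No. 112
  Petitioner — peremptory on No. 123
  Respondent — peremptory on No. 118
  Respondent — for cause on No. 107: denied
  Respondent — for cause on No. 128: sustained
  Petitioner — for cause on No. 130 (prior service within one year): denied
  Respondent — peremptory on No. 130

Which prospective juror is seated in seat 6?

115

Removed: #109, #112, #114, #118, #120, #122, #123, #124, #126, #128, #130, #131. (#107 stays — for-cause denied.)
Filling seats in venire order through position 6: #107, #108, #110, #111, #113, #115.
So seat 6 is #115.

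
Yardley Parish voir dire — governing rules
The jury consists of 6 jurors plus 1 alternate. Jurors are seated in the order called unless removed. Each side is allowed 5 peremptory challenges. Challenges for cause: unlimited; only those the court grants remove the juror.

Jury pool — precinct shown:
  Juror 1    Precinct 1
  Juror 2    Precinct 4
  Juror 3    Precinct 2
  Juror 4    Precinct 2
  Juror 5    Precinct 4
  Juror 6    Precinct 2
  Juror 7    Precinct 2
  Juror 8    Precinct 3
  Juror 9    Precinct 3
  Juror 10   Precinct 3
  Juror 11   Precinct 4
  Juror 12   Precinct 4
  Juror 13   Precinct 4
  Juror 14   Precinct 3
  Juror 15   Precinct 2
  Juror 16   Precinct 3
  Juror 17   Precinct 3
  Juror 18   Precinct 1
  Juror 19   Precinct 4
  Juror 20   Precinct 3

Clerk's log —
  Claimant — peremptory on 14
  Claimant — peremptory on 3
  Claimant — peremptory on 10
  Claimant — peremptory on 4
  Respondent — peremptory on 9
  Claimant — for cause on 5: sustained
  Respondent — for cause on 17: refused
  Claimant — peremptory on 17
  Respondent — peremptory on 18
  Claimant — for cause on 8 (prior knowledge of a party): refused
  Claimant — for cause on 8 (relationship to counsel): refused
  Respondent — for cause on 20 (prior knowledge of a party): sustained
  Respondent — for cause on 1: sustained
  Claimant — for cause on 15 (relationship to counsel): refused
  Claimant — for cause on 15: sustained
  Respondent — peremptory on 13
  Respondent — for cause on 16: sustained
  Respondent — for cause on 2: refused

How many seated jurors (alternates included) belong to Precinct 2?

Removed: #1, #3, #4, #5, #9, #10, #13, #14, #15, #16, #17, #18, #20.
Seated (7 incl. alternates): #2, #6, #7, #8, #11, #12, #19.
Of those, in Precinct 2: #6, #7 → 2.

2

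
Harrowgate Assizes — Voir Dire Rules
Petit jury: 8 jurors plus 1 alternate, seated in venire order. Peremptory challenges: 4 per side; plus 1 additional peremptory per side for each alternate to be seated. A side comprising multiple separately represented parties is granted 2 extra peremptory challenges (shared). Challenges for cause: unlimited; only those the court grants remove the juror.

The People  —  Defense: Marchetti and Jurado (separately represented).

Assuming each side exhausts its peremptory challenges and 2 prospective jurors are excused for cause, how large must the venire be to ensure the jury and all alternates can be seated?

23

Seats to fill: 8 + 1 alternates = 9.
Peremptories — The People: 4 + 1×1 = 5; Defense: 4 + 1×1 + 2 = 7; total 12.
For-cause removals: 2.
Minimum venire: 9 + 12 + 2 = 23.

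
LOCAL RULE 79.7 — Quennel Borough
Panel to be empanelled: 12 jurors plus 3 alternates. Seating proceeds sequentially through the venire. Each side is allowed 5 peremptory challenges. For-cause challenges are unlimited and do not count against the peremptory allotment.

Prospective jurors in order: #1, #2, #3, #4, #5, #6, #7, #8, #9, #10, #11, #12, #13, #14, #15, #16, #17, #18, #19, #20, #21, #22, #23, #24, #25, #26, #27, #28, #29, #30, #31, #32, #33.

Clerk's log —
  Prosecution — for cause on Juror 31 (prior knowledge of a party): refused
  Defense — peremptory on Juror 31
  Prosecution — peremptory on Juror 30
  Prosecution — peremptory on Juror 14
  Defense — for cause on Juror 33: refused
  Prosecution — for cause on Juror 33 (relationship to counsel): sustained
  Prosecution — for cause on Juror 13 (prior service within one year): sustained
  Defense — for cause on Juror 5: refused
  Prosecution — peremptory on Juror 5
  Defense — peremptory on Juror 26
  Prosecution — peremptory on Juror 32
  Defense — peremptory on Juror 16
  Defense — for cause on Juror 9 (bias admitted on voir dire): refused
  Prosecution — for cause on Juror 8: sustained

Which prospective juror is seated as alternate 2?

Removed: #5, #8, #13, #14, #16, #26, #30, #31, #32, #33. (#9 stays — for-cause denied.)
Filling seats in venire order through position 14: #1, #2, #3, #4, #6, #7, #9, #10, #11, #12, #15, #17, #18, #19.
So alternate 2 is #19.

19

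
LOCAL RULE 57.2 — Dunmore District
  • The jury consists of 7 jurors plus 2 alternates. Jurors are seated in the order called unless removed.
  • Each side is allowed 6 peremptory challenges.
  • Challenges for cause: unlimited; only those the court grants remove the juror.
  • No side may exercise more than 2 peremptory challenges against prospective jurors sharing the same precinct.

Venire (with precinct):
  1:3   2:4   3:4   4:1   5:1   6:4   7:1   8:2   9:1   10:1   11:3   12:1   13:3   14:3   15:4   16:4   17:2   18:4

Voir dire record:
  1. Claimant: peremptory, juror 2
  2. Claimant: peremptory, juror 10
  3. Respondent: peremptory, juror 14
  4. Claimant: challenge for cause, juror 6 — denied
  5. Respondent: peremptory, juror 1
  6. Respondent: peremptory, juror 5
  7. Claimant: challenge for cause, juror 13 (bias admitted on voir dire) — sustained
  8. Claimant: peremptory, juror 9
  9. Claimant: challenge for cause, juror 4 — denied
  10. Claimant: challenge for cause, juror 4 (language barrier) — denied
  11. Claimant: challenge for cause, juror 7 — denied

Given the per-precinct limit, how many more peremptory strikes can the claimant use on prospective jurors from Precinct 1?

Claimant peremptories so far: #2, #10, #9 — 3 of 6 used, 3 left overall.
Against Precinct 1: #10, #9 — 2 used; per-precinct cap 2 leaves 0.
Binding limit: min(3, 0) = 0.

0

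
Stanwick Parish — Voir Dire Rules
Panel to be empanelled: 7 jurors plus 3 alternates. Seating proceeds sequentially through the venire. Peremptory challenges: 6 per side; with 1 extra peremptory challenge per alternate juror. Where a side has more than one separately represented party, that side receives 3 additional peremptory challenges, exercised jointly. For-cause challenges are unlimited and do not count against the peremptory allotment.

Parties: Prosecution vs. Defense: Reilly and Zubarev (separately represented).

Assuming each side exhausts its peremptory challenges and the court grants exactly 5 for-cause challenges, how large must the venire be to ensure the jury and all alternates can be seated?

Seats to fill: 7 + 3 alternates = 10.
Peremptories — Prosecution: 6 + 1×3 = 9; Defense: 6 + 1×3 + 3 = 12; total 21.
For-cause removals: 5.
Minimum venire: 10 + 21 + 5 = 36.

36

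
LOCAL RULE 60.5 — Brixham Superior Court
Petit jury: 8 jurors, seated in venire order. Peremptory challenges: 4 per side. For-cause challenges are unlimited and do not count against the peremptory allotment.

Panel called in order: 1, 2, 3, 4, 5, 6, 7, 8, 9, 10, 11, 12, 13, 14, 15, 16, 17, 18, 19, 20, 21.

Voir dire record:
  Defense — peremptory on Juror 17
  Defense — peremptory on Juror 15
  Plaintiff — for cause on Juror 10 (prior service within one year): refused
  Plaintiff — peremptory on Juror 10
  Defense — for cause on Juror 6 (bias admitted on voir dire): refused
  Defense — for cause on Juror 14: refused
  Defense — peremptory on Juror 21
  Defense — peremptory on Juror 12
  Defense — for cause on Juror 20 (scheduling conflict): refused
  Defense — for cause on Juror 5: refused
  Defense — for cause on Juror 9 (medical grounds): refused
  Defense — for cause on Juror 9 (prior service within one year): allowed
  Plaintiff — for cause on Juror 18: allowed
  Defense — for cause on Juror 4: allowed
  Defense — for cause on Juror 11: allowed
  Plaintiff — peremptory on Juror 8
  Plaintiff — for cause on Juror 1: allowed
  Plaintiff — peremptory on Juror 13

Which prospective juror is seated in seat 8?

Removed: #1, #4, #8, #9, #10, #11, #12, #13, #15, #17, #18, #21. (#5, #6, #14, #20 stay — for-cause denied.)
Seating in order: seats 1–8 → #2, #3, #5, #6, #7, #14, #16, #19.
So seat 8 is #19.

19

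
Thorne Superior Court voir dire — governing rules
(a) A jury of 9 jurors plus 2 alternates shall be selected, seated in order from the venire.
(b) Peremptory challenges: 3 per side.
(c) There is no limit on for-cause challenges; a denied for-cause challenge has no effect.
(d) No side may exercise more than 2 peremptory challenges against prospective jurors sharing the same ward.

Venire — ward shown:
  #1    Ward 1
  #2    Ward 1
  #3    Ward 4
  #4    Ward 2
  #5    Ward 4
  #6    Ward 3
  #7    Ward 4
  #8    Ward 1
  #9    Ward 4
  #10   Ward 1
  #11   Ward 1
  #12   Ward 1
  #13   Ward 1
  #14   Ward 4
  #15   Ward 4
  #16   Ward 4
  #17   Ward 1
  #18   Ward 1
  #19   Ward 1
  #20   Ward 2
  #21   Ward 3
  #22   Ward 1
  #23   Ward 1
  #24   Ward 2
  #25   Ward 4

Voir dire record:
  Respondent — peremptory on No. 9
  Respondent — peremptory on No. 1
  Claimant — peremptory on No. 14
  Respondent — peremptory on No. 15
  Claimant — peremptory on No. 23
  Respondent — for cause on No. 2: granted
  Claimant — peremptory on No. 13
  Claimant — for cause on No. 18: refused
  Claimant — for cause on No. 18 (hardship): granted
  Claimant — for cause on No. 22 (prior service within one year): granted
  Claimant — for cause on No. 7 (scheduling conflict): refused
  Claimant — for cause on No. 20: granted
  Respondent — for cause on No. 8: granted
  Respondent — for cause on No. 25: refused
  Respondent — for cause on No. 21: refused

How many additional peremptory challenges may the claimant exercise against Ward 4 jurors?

0

Claimant peremptories so far: #14, #23, #13 — 3 of 3 used, 0 left overall.
Against Ward 4: #14 — 1 used; per-ward cap 2 leaves 1.
Binding limit: min(0, 1) = 0.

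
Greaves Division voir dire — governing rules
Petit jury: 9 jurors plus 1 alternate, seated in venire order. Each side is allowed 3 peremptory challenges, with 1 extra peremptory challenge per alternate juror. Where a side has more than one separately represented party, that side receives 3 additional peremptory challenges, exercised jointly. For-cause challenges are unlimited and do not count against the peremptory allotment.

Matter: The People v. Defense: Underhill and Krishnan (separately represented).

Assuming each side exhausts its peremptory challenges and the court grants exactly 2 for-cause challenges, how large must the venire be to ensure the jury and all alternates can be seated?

Seats to fill: 9 + 1 alternates = 10.
Peremptories — The People: 3 + 1×1 = 4; Defense: 3 + 1×1 + 3 = 7; total 11.
For-cause removals: 2.
Minimum venire: 10 + 11 + 2 = 23.

23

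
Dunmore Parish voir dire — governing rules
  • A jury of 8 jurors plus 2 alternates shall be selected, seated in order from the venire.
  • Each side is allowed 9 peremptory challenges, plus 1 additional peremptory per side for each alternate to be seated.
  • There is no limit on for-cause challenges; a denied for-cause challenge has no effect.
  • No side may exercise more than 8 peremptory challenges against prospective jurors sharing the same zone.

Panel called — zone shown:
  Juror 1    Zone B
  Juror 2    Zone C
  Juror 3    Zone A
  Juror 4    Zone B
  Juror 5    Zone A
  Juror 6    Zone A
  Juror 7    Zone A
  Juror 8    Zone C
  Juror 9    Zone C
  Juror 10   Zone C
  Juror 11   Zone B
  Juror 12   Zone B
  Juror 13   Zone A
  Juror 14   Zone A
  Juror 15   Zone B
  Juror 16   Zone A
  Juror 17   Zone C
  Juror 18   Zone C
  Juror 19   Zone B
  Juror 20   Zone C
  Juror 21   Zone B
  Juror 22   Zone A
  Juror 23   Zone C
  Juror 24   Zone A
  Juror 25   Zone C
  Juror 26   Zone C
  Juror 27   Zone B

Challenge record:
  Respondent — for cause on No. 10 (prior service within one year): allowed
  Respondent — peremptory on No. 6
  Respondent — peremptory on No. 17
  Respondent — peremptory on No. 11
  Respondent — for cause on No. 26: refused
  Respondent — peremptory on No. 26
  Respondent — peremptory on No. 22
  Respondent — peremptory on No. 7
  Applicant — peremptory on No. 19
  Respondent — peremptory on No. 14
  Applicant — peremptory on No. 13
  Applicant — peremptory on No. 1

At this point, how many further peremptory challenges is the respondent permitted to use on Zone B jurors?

4

Respondent peremptories so far: #6, #17, #11, #26, #22, #7, #14 — 7 of 11 used, 4 left overall.
Against Zone B: #11 — 1 used; per-zone cap 8 leaves 7.
Binding limit: min(4, 7) = 4.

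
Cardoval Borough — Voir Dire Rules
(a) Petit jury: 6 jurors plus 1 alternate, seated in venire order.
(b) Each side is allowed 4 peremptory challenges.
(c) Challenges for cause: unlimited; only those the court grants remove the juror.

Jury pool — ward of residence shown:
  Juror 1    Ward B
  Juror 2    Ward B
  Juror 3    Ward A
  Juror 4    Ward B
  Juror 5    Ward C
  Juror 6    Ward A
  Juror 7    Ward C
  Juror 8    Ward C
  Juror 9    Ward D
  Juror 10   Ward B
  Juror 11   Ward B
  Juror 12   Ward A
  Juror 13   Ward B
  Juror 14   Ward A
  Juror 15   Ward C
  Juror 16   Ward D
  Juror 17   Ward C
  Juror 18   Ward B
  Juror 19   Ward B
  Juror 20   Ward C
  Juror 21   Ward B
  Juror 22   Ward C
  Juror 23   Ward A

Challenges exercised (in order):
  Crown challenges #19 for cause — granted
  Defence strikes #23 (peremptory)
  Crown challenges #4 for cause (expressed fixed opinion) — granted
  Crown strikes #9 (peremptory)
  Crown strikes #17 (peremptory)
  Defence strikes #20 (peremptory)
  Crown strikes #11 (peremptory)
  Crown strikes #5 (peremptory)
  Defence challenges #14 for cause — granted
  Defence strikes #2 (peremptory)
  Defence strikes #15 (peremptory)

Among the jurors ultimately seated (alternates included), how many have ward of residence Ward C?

2

Removed: #2, #4, #5, #9, #11, #14, #15, #17, #19, #20, #23.
Seated (7 incl. alternates): #1, #3, #6, #7, #8, #10, #12.
Of those, in Ward C: #7, #8 → 2.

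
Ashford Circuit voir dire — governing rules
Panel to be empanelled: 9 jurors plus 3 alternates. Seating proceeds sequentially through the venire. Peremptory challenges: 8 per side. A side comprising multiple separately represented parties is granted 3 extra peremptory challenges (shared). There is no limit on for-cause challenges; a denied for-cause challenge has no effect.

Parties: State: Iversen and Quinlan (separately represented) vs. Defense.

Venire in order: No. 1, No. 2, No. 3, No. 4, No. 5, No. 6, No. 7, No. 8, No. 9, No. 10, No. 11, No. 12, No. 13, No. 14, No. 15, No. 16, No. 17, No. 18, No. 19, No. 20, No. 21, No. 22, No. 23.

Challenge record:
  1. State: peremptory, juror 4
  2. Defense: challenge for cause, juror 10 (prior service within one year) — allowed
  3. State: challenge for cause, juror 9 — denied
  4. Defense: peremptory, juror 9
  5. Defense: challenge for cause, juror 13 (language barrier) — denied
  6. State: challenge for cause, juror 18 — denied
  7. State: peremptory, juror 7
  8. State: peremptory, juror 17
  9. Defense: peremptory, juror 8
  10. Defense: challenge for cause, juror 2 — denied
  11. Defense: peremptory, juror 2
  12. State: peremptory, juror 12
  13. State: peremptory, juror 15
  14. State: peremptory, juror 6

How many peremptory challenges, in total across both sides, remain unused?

10

State allotment: 8 base + 3 multi-party = 11. Defense allotment: 8.
State peremptories used: #4, #7, #17, #12, #15, #6 — 6 (for-cause on #9, #18 don't count).
Defense peremptories used: #9, #8, #2 — 3 (for-cause on #10, #13, #2 don't count).
Remaining: (11 − 6) + (8 − 3) = 10.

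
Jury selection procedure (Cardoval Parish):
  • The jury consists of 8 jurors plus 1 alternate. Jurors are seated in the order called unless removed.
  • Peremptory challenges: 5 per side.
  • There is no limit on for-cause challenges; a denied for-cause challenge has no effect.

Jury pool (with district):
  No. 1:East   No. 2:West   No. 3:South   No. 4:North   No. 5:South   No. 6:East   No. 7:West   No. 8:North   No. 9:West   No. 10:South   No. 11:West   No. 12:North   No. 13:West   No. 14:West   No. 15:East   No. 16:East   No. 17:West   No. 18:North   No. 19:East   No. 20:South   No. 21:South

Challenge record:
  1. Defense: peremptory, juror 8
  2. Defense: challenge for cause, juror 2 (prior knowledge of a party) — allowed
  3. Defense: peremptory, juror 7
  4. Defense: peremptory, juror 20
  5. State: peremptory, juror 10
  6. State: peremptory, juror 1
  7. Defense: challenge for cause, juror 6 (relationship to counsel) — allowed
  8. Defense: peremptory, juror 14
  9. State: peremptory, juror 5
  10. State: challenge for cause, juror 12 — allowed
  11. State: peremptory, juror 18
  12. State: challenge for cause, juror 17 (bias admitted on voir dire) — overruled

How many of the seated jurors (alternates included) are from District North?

1

Removed: #1, #2, #5, #6, #7, #8, #10, #12, #14, #18, #20.
Seated (9 incl. alternates): #3, #4, #9, #11, #13, #15, #16, #17, #19.
Of those, in District North: #4 → 1.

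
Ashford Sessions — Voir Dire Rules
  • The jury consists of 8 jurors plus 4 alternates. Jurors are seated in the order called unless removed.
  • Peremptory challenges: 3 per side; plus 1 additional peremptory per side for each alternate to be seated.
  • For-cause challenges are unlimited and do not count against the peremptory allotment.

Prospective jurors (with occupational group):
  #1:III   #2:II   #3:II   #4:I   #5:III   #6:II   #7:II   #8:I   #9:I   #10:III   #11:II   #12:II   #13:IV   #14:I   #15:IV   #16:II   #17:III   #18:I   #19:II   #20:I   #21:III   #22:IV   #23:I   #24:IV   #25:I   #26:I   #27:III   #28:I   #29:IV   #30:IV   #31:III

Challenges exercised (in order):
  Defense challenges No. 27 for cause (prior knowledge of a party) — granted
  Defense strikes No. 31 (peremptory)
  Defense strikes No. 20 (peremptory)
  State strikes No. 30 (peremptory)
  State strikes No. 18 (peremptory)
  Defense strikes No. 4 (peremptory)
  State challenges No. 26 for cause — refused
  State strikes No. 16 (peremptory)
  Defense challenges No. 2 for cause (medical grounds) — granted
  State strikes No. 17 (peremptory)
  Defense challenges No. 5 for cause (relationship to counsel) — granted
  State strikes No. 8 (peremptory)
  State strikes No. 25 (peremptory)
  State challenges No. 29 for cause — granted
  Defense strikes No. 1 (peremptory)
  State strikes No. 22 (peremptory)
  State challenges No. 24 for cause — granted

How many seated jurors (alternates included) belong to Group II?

Removed: #1, #2, #4, #5, #8, #16, #17, #18, #20, #22, #24, #25, #27, #29, #30, #31.
Seated (12 incl. alternates): #3, #6, #7, #9, #10, #11, #12, #13, #14, #15, #19, #21.
Of those, in Group II: #3, #6, #7, #11, #12, #19 → 6.

6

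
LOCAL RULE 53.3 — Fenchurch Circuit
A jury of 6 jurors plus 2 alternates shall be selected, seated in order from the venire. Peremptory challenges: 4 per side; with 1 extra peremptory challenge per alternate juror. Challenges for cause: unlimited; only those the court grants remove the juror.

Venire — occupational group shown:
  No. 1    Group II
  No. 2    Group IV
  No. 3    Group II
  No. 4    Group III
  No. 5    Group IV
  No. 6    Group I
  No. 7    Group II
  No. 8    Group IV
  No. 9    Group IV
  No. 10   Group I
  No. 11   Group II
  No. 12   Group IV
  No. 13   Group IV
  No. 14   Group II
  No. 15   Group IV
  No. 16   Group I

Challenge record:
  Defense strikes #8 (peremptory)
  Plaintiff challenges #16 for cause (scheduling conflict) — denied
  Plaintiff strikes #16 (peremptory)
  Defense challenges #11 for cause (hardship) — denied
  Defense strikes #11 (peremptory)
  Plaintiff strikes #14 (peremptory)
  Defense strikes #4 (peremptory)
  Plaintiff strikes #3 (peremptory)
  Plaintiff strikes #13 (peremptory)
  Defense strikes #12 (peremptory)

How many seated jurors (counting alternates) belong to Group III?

Removed: #3, #4, #8, #11, #12, #13, #14, #16.
Seated (8 incl. alternates): #1, #2, #5, #6, #7, #9, #10, #15.
None of those are in Group III → 0.

0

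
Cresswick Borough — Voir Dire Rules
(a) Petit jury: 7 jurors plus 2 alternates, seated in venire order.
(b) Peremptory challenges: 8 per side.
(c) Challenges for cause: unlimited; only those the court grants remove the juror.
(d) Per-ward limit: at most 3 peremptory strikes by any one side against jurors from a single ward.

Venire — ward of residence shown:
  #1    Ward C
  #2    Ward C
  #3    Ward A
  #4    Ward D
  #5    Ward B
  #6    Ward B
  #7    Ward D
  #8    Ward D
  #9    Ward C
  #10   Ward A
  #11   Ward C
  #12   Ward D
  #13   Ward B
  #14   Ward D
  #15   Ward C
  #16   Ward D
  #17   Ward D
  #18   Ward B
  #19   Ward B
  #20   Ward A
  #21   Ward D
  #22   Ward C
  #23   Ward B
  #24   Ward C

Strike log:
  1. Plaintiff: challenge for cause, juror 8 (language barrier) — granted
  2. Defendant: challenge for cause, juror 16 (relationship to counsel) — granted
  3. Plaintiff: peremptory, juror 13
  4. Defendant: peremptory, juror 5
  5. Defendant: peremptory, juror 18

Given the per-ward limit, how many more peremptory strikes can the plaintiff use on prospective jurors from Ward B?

Plaintiff peremptories so far: #13 — 1 of 8 used, 7 left overall.
Against Ward B: #13 — 1 used; per-ward cap 3 leaves 2.
Binding limit: min(7, 2) = 2.

2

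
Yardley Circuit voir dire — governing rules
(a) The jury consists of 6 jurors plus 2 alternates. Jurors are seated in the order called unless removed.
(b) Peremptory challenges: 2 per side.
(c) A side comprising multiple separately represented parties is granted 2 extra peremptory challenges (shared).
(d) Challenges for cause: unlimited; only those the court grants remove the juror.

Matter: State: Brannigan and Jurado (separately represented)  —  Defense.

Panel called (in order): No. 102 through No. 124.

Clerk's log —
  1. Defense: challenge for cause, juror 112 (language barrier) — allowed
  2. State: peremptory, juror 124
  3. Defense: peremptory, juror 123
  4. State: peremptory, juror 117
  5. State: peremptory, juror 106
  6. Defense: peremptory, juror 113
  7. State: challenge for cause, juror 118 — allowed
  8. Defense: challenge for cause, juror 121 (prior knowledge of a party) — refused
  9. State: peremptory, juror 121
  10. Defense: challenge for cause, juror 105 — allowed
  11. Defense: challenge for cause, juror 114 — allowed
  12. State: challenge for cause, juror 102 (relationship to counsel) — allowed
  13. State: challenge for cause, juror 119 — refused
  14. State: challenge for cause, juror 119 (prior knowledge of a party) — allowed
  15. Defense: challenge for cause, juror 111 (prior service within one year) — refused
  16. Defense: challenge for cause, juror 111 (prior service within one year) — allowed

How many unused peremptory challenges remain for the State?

State allotment: 2 base + 2 multi-party = 4.
State peremptories used: #124, #117, #106, #121 — 4 (for-cause on #118, #102, #119, #119 don't count).
Remaining: 4 − 4 = 0.

0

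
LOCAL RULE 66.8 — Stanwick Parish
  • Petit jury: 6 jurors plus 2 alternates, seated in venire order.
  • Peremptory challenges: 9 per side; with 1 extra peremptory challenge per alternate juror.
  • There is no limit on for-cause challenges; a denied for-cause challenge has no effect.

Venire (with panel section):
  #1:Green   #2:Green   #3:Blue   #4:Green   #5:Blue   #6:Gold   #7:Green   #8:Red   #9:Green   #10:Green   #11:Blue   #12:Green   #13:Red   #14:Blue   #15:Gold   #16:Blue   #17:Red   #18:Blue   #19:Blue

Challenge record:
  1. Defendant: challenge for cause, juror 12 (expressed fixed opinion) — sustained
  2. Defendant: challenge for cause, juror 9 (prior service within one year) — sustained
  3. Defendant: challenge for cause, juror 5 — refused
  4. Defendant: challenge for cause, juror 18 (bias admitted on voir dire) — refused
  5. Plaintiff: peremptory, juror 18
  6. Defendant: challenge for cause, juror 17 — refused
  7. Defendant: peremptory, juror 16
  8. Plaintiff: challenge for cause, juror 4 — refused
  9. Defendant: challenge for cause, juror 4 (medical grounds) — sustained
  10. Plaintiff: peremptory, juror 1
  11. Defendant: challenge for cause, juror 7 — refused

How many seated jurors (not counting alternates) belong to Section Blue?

Removed: #1, #4, #9, #12, #16, #18.
Seated jurors 1–6: #2, #3, #5, #6, #7, #8 (alternates #10, #11 not counted).
Of those, in Section Blue: #3, #5 → 2.

2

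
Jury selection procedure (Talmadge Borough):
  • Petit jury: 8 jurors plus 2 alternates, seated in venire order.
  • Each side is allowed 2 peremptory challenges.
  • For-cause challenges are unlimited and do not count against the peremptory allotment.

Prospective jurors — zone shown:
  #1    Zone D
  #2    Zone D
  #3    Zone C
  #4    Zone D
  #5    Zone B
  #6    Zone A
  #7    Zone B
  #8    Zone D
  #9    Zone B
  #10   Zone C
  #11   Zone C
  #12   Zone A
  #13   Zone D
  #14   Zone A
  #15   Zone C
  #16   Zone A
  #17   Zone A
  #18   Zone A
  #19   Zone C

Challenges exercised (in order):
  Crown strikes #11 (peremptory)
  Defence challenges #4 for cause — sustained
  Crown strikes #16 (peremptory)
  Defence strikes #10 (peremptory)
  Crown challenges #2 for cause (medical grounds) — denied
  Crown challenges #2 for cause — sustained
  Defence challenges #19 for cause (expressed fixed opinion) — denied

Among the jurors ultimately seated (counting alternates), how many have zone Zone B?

3

Removed: #2, #4, #10, #11, #16.
Seated (10 incl. alternates): #1, #3, #5, #6, #7, #8, #9, #12, #13, #14.
Of those, in Zone B: #5, #7, #9 → 3.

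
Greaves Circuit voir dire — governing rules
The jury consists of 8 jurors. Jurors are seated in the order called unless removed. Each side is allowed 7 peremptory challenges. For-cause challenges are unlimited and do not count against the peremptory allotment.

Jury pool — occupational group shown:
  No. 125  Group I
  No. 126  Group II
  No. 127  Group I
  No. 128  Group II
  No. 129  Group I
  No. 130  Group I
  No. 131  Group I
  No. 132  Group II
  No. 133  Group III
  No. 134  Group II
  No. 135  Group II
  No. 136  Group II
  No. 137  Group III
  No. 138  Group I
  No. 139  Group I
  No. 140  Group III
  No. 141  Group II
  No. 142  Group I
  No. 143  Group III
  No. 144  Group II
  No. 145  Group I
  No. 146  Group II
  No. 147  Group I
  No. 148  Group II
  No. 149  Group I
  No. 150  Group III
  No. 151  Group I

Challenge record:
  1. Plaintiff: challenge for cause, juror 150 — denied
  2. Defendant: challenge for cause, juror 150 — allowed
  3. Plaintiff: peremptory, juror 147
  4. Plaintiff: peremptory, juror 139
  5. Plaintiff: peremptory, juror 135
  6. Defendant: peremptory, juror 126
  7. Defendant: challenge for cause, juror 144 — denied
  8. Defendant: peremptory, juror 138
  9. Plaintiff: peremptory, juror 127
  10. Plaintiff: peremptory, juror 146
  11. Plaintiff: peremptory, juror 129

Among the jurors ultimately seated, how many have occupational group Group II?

4

Removed: #126, #127, #129, #135, #138, #139, #146, #147, #150.
Seated jurors 1–8: #125, #128, #130, #131, #132, #133, #134, #136.
Of those, in Group II: #128, #132, #134, #136 → 4.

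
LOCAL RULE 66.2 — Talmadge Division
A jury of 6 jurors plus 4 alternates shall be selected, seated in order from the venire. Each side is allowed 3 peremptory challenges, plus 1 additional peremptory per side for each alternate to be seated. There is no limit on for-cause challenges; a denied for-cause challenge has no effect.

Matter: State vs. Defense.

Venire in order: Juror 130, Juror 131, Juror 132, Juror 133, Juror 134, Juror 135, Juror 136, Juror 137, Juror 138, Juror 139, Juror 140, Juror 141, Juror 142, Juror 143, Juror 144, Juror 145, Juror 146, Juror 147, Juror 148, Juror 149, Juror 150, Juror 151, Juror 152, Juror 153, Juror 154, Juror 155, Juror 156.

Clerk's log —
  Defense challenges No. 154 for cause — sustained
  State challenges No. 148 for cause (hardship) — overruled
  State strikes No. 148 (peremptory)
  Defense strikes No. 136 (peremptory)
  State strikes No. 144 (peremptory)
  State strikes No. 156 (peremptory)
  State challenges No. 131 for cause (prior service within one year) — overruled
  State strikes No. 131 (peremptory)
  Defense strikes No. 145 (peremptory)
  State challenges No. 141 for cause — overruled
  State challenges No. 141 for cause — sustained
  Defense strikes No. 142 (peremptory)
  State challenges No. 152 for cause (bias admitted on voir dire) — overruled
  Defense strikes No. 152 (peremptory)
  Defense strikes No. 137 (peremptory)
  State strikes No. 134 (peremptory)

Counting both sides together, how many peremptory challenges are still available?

4

State allotment: 3 base + 1 × 4 alternates = 7. Defense allotment: 3 base + 1 × 4 alternates = 7.
State peremptories used: #148, #144, #156, #131, #134 — 5 (for-cause on #148, #131, #141, #141, #152 don't count).
Defense peremptories used: #136, #145, #142, #152, #137 — 5 (the for-cause on #154 doesn't count).
Remaining: (7 − 5) + (7 − 5) = 4.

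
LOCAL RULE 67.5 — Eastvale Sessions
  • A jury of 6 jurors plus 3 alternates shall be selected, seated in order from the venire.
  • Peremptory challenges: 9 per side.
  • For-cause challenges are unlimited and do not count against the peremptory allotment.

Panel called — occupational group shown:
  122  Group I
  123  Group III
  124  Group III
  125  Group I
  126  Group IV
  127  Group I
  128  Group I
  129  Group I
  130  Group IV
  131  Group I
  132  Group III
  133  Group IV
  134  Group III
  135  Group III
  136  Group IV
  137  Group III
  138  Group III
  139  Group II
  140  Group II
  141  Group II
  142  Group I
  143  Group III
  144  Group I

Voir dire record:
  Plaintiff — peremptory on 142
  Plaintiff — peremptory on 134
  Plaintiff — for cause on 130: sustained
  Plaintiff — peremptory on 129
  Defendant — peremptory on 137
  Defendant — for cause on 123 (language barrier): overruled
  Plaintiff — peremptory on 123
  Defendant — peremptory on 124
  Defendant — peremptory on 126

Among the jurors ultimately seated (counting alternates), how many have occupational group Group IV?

2

Removed: #123, #124, #126, #129, #130, #134, #137, #142.
Seated (9 incl. alternates): #122, #125, #127, #128, #131, #132, #133, #135, #136.
Of those, in Group IV: #133, #136 → 2.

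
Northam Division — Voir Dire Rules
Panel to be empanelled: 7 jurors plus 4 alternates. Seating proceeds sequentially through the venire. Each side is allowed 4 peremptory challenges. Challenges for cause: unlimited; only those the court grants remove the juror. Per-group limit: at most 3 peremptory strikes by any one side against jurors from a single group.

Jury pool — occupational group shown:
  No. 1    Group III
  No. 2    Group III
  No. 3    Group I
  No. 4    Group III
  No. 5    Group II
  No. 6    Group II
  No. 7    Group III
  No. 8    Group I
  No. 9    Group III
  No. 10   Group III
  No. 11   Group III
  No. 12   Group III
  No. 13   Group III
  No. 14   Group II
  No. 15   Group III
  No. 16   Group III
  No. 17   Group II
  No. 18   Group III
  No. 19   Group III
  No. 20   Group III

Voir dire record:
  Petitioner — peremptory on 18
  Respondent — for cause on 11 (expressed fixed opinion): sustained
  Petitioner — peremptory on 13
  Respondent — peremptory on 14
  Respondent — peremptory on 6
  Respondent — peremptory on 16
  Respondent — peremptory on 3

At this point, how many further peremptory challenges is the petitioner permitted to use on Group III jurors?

Petitioner peremptories so far: #18, #13 — 2 of 4 used, 2 left overall.
Against Group III: #18, #13 — 2 used; per-group cap 3 leaves 1.
Binding limit: min(2, 1) = 1.

1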